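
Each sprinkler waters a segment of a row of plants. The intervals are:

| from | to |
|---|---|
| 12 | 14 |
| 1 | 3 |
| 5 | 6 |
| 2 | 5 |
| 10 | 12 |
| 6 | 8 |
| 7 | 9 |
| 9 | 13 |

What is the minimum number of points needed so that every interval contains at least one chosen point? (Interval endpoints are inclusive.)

Sort by right endpoint; whenever an interval is uncovered, place a point at its right end.
Sorted: [1,3] [2,5] [5,6] [6,8] [7,9] [10,12] [9,13] [12,14]
{[1,3],[2,5]} hit by 3; {[5,6],[6,8]} hit by 6; {[7,9]} hit by 9; {[10,12],[9,13],[12,14]} hit by 12.
Points: 3, 6, 9, 12 (4 total).

4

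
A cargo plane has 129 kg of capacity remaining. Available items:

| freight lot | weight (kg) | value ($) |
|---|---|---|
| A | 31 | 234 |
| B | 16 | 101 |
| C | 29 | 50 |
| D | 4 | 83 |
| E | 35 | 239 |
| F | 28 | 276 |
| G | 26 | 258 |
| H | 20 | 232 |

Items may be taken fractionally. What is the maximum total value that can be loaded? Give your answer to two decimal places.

1219.57

Greedy by value/weight ratio, highest first.
Order: D (83/4=20.75) > H (232/20=11.60) > G (258/26=9.92) > F (276/28=9.86) > A (234/31=7.55) > E (239/35=6.83) > B (101/16=6.31) > C (50/29=1.72)
Fill: take D (4 @ 83) → take H (20 @ 232) → take G (26 @ 258) → take F (28 @ 276) → take A (31 @ 234) → take 20/35 of E → 136.57; 129/129 used.
Total value = 1219.57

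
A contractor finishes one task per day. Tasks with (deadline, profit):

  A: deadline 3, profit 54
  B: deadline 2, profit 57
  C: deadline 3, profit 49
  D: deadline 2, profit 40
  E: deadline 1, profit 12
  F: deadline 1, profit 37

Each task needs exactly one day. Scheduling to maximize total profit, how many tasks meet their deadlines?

Profit order: B=57 A=54 C=49 D=40 F=37 E=12
Assign: B→slot 2, A→slot 3, C→slot 1, D skipped, F skipped, E skipped.
Slots: [1:C] [2:B] [3:A]
3 of 6 scheduled.

3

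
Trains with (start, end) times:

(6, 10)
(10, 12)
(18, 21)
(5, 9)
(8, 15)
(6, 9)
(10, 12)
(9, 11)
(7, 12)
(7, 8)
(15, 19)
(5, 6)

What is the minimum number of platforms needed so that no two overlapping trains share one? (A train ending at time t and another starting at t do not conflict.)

5

The answer is the maximum number of intervals overlapping at any instant.
starts: [5, 5, 6, 6, 7, 7, 8, 9, 10, 10, 15, 18]
ends:   [6, 8, 9, 9, 10, 11, 12, 12, 12, 15, 19, 21]
s5→1 s5→2 e6→1 s6→2 s6→3 s7→4 s7→5  — peak 5.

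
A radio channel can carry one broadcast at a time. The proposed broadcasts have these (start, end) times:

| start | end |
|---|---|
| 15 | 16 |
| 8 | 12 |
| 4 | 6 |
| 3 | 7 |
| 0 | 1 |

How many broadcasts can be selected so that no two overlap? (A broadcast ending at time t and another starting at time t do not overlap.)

By end time: (0,1), (4,6), (3,7), (8,12), (15,16).
Pick (0,1); next start ≥ 1 → (4,6); next start ≥ 6 → (8,12); next start ≥ 12 → (15,16).
Selected 4 broadcasts.

4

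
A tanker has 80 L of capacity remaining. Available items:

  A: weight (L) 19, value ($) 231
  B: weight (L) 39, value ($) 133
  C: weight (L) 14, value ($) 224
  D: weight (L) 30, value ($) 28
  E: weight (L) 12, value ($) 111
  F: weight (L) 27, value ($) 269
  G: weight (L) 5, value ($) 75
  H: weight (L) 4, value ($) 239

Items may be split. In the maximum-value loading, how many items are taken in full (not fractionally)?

5

Ratios (sorted): H 59.75, C 16.00, G 15.00, A 12.16, F 9.96, E 9.25, B 3.41, D 0.93
take H (4 @ 239); take C (14 @ 224); take G (5 @ 75); take A (19 @ 231); take F (27 @ 269); take 11/12 of E → 101.75. Capacity used 80/80.
5 item(s) taken whole; one partial (take 11/12 of E).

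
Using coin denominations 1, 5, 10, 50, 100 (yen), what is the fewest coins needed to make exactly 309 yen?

8

Use the largest denomination that fits, subtract, and repeat.
309 − 3×100→9 − 1×5→4 − 4×1→0
Total coins = 3 + 1 + 4 = 8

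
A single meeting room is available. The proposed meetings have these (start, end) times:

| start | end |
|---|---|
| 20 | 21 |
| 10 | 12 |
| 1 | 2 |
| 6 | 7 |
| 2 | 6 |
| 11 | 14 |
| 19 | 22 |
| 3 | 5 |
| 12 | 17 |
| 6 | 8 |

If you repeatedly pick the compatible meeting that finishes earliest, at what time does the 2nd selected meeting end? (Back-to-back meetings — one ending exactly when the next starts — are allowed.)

5

Sort by end time and greedily take each interval whose start is ≥ the last chosen end.
Sorted by end: (1,2)  (3,5)  (2,6)  (6,7)  (6,8)  (10,12)  (11,14)  (12,17)  (20,21)  (19,22)
take (1,2); take (3,5); take (6,7); take (10,12); skip (11,14); take (12,17); take (20,21); skip (19,22).
Selected: (1,2) (3,5) (6,7) (10,12) (12,17) (20,21)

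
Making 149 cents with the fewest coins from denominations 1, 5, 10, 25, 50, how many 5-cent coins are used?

Use the largest denomination that fits, subtract, and repeat.
149 − 2×50→49 − 1×25→24 − 2×10→4 − 4×1→0
Count of 5: 0

0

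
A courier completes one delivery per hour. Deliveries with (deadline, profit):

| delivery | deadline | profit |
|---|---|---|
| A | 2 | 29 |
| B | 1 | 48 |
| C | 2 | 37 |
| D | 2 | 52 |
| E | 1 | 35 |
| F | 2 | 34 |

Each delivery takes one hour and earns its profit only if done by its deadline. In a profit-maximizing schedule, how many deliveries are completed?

2

By profit: D(d2,52), B(d1,48), C(d2,37), E(d1,35), F(d2,34), A(d2,29)
D→slot 2; B→slot 1; C skipped; E skipped; F skipped; A skipped.
2 of 6 scheduled.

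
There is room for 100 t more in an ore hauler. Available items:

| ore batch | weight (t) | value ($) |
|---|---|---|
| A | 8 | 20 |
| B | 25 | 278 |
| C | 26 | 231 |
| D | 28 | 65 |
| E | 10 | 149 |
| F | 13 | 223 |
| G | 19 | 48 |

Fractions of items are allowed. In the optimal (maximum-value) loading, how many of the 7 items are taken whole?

Ratios (sorted): F 17.15, E 14.90, B 11.12, C 8.88, G 2.53, A 2.50, D 2.32
take F (13 @ 223); take E (10 @ 149); take B (25 @ 278); take C (26 @ 231); take G (19 @ 48); take 7/8 of A → 17.50. Capacity used 100/100.
5 item(s) taken whole; one partial (take 7/8 of A).

5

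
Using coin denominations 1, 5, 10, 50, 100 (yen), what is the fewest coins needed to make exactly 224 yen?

224 − 2×100→24 − 2×10→4 − 4×1→0
Total coins = 2 + 2 + 4 = 8

8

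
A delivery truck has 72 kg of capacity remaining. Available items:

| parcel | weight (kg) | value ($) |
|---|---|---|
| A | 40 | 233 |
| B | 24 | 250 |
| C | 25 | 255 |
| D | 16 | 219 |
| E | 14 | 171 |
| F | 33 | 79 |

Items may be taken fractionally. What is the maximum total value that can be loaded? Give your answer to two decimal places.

823.60

Ratios (sorted): D 13.69, E 12.21, B 10.42, C 10.20, A 5.83, F 2.39
take D (16 @ 219); take E (14 @ 171); take B (24 @ 250); take 18/25 of C → 183.60. Capacity used 72/72.
Total value = 823.60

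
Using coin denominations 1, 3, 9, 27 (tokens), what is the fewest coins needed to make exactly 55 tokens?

3

55 = 2×27 + 1×1
Total coins = 2 + 1 = 3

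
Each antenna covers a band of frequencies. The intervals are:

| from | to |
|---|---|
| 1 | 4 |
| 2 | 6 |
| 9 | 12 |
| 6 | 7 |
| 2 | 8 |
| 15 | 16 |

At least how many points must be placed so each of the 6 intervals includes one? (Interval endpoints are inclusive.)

Process intervals by earliest right end; each time one isn't hit yet, stab at its right endpoint.
By right end: [1,4]  [2,6]  [6,7]  [2,8]  [9,12]  [15,16]
[1,4] uncovered → point at 4; [6,7] uncovered → point at 7; [9,12] uncovered → point at 12; [15,16] uncovered → point at 16.
Points: 4, 7, 12, 16 (4 total).

4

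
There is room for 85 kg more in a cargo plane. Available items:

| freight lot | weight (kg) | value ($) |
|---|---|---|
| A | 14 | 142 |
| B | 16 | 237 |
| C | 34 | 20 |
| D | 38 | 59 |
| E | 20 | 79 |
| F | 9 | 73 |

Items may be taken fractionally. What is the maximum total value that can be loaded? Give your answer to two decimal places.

Greedy by value/weight ratio, highest first.
Order: B (237/16=14.81) > A (142/14=10.14) > F (73/9=8.11) > E (79/20=3.95) > D (59/38=1.55) > C (20/34=0.59)
Fill: take B (16 @ 237) → take A (14 @ 142) → take F (9 @ 73) → take E (20 @ 79) → take 26/38 of D → 40.37; 85/85 used.
Total value = 571.37

571.37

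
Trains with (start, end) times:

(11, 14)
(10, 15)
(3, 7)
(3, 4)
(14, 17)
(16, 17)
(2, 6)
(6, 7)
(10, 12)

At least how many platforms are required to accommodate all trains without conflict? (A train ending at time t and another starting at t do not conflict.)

Count concurrent intervals with a sweep; the peak is the room count.
starts: [2, 3, 3, 6, 10, 10, 11, 14, 16]
ends:   [4, 6, 7, 7, 12, 14, 15, 17, 17]
s2→1 s3→2 s3→3  — peak 3.

3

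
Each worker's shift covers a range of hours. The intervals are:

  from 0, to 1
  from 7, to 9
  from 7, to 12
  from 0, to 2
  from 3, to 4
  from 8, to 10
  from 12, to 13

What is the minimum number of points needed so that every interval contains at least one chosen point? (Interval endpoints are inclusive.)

4

Sorted: [0,1] [0,2] [3,4] [7,9] [8,10] [7,12] [12,13]
{[0,1],[0,2]} hit by 1; {[3,4]} hit by 4; {[7,9],[8,10],[7,12]} hit by 9; {[12,13]} hit by 13.
Points: 1, 4, 9, 13 (4 total).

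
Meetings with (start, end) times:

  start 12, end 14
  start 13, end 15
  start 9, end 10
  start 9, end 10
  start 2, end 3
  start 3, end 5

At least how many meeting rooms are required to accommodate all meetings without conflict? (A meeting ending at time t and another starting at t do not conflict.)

2

The answer is the maximum number of intervals overlapping at any instant.
Events (time:±→running): 2:+→1 3:-→0 3:+→1 5:-→0 9:+→1 9:+→2 … peak 2.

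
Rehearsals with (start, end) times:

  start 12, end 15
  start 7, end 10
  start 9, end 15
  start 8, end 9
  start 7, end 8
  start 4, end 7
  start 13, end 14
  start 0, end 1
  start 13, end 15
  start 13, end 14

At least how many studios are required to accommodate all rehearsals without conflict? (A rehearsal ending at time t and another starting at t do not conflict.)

5

starts: [0, 4, 7, 7, 8, 9, 12, 13, 13, 13]
ends:   [1, 7, 8, 9, 10, 14, 14, 15, 15, 15]
s0→1 e1→0 s4→1 e7→0 s7→1 s7→2 e8→1 s8→2 e9→1 s9→2 e10→1 s12→2 s13→3 s13→4 s13→5  — peak 5.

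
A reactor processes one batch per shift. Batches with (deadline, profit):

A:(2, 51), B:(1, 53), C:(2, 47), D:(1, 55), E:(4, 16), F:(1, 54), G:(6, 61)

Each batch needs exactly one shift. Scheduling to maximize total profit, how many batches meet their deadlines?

Take jobs in profit order; each goes to the latest open slot no later than its deadline.
Profit order: G=61 D=55 F=54 B=53 A=51 C=47 E=16
Assign: G→slot 6, D→slot 1, F skipped, B skipped, A→slot 2, C skipped, E→slot 4.
Slots: [1:D] [2:A] [4:E] [6:G]
4 of 7 scheduled.

4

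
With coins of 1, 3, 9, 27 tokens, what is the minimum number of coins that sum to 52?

6

Use the largest denomination that fits, subtract, and repeat.
52 − 1×27→25 − 2×9→7 − 2×3→1 − 1×1→0
Total coins = 1 + 2 + 2 + 1 = 6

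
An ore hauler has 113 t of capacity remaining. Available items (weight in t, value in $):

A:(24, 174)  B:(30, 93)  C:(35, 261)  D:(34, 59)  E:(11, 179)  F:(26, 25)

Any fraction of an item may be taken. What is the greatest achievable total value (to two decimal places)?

Sort by value per unit weight and fill in that order.
Order: E (179/11=16.27) > C (261/35=7.46) > A (174/24=7.25) > B (93/30=3.10) > D (59/34=1.74) > F (25/26=0.96)
Fill: take E (11 @ 179) → take C (35 @ 261) → take A (24 @ 174) → take B (30 @ 93) → take 13/34 of D → 22.56; 113/113 used.
Total value = 729.56

729.56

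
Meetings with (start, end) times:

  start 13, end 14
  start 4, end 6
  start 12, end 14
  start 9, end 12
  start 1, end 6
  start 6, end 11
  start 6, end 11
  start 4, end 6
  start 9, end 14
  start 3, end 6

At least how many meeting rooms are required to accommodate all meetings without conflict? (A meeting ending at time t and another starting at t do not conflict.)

Events (time:±→running): 1:+→1 3:+→2 4:+→3 4:+→4 … peak 4.

4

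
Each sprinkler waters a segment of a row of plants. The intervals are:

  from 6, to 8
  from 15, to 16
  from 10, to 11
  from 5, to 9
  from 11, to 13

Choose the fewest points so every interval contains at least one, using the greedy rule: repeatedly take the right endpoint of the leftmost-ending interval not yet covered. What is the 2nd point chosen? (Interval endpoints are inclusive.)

By right end: [6,8]  [5,9]  [10,11]  [11,13]  [15,16]
[6,8] uncovered → point at 8; [10,11] uncovered → point at 11; [15,16] uncovered → point at 16.
Points: 8, 11, 16 (3 total).

11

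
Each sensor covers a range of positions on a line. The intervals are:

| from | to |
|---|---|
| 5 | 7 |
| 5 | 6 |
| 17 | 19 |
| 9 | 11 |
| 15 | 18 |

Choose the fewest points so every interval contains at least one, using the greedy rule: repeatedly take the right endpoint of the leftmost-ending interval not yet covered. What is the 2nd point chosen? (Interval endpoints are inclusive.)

By right end: [5,6]  [5,7]  [9,11]  [15,18]  [17,19]
[5,6] uncovered → point at 6; [9,11] uncovered → point at 11; [15,18] uncovered → point at 18.
Points: 6, 11, 18 (3 total).

11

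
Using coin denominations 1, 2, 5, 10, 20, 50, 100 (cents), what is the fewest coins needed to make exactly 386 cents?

Use the largest denomination that fits, subtract, and repeat.
386 − 3×100→86 − 1×50→36 − 1×20→16 − 1×10→6 − 1×5→1 − 1×1→0
Total coins = 3 + 1 + 1 + 1 + 1 + 1 = 8

8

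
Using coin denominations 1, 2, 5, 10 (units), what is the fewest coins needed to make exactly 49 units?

49 = 4×10 + 1×5 + 2×2
Total coins = 4 + 1 + 2 = 7

7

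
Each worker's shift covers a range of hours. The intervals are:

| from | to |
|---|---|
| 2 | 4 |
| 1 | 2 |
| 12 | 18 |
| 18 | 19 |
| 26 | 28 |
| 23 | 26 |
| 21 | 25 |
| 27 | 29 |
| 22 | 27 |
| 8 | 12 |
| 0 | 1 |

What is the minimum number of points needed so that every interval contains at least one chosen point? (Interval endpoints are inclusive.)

Sort by right endpoint; whenever an interval is uncovered, place a point at its right end.
By right end: [0,1]  [1,2]  [2,4]  [8,12]  [12,18]  [18,19]  [21,25]  [23,26]  [22,27]  [26,28]  [27,29]
[0,1] uncovered → point at 1; [2,4] uncovered → point at 4; [8,12] uncovered → point at 12; [18,19] uncovered → point at 19; [21,25] uncovered → point at 25; [26,28] uncovered → point at 28.
Points: 1, 4, 12, 19, 25, 28 (6 total).

6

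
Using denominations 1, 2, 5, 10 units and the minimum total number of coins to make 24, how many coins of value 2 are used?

24 − 2×10→4 − 2×2→0
Count of 2: 2

2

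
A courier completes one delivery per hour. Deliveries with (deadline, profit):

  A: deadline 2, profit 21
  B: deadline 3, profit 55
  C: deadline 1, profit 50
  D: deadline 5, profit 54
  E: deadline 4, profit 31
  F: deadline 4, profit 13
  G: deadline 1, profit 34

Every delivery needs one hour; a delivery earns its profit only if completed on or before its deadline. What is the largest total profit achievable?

Take jobs in profit order; each goes to the latest open slot no later than its deadline.
Profit order: B=55 D=54 C=50 G=34 E=31 A=21 F=13
Assign: B→slot 3, D→slot 5, C→slot 1, G skipped, E→slot 4, A→slot 2, F skipped.
Slots: [1:C] [2:A] [3:B] [4:E] [5:D]
Profit = 50 + 21 + 55 + 31 + 54 = 211

211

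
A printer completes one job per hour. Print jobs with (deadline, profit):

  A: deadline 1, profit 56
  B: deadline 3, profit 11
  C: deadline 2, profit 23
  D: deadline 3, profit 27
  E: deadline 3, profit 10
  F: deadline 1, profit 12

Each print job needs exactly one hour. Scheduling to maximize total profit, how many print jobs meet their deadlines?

Take jobs in profit order; each goes to the latest open slot no later than its deadline.
Profit order: A=56 D=27 C=23 F=12 B=11 E=10
Assign: A→slot 1, D→slot 3, C→slot 2, F skipped, B skipped, E skipped.
Slots: [1:A] [2:C] [3:D]
3 of 6 scheduled.

3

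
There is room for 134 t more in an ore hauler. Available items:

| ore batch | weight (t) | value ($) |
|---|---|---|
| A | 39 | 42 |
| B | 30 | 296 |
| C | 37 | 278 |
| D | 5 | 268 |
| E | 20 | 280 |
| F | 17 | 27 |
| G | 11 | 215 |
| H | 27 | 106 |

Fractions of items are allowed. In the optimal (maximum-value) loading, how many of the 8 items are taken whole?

Greedy by value/weight ratio, highest first.
Order: D (268/5=53.60) > G (215/11=19.55) > E (280/20=14.00) > B (296/30=9.87) > C (278/37=7.51) > H (106/27=3.93) > F (27/17=1.59) > A (42/39=1.08)
Fill: take D (5 @ 268) → take G (11 @ 215) → take E (20 @ 280) → take B (30 @ 296) → take C (37 @ 278) → take H (27 @ 106) → take 4/17 of F → 6.35; 134/134 used.
6 item(s) taken whole; one partial (take 4/17 of F).

6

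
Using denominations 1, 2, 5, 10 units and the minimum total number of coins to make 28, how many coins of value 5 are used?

28 − 2×10→8 − 1×5→3 − 1×2→1 − 1×1→0
Count of 5: 1

1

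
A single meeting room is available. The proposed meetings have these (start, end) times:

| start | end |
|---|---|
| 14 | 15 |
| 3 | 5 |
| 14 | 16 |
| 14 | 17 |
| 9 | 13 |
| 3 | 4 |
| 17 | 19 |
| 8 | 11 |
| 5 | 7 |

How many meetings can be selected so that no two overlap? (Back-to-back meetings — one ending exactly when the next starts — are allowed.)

Greedy by earliest finish: after sorting by end time, pick each interval compatible with the last pick.
Sorted by end: (3,4)  (3,5)  (5,7)  (8,11)  (9,13)  (14,15)  (14,16)  (14,17)  (17,19)
take (3,4); take (5,7); take (8,11); take (14,15); skip (14,17); take (17,19).
Selected 5 meetings.

5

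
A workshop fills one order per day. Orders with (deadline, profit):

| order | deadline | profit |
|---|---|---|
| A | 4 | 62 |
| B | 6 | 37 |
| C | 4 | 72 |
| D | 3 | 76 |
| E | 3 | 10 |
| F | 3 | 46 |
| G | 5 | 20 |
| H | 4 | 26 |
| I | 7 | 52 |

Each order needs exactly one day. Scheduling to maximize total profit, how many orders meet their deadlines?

Take jobs in profit order; each goes to the latest open slot no later than its deadline.
By profit: D(d3,76), C(d4,72), A(d4,62), I(d7,52), F(d3,46), B(d6,37), H(d4,26), G(d5,20), E(d3,10)
D→slot 3; C→slot 4; A→slot 2; I→slot 7; F→slot 1; B→slot 6; H skipped; G→slot 5; E skipped.
7 of 9 scheduled.

7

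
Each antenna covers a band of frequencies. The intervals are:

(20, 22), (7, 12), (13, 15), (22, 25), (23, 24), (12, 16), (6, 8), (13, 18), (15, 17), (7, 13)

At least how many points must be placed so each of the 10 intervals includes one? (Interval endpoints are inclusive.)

4

Process intervals by earliest right end; each time one isn't hit yet, stab at its right endpoint.
Sorted: [6,8] [7,12] [7,13] [13,15] [12,16] [15,17] [13,18] [20,22] [23,24] [22,25]
{[6,8],[7,12],[7,13]} hit by 8; {[13,15],[12,16],[15,17],[13,18]} hit by 15; {[20,22]} hit by 22; {[23,24],[22,25]} hit by 24.
Points: 8, 15, 22, 24 (4 total).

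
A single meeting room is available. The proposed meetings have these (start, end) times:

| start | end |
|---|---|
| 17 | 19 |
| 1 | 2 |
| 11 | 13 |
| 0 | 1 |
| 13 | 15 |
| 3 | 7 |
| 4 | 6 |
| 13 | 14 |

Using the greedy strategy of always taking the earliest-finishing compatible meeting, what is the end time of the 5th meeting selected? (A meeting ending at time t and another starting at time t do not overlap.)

14

Sorted by end: (0,1)  (1,2)  (4,6)  (3,7)  (11,13)  (13,14)  (13,15)  (17,19)
take (0,1); take (1,2); take (4,6); take (11,13); take (13,14); skip (13,15); take (17,19).
Selected: (0,1) (1,2) (4,6) (11,13) (13,14) (17,19)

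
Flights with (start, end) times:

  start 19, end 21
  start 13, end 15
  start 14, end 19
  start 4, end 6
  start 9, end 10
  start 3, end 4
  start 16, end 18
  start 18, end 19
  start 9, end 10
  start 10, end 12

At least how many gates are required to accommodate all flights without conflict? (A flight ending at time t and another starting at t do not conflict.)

Count concurrent intervals with a sweep; the peak is the room count.
starts: [3, 4, 9, 9, 10, 13, 14, 16, 18, 19]
ends:   [4, 6, 10, 10, 12, 15, 18, 19, 19, 21]
s3→1 e4→0 s4→1 e6→0 s9→1 s9→2  — peak 2.

2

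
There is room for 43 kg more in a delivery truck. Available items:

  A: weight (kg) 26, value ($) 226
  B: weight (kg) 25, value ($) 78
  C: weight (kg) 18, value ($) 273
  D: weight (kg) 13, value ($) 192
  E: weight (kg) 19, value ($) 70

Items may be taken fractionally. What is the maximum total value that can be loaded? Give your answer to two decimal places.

Ratios (sorted): C 15.17, D 14.77, A 8.69, E 3.68, B 3.12
take C (18 @ 273); take D (13 @ 192); take 12/26 of A → 104.31. Capacity used 43/43.
Total value = 569.31

569.31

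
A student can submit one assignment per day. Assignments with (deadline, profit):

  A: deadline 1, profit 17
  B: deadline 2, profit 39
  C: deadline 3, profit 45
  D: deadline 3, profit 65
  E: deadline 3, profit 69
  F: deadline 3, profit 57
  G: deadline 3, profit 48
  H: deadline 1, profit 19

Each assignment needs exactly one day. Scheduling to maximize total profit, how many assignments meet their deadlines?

Take jobs in profit order; each goes to the latest open slot no later than its deadline.
By profit: E(d3,69), D(d3,65), F(d3,57), G(d3,48), C(d3,45), B(d2,39), H(d1,19), A(d1,17)
E→slot 3; D→slot 2; F→slot 1; G skipped; C skipped; B skipped; H skipped; A skipped.
3 of 8 scheduled.

3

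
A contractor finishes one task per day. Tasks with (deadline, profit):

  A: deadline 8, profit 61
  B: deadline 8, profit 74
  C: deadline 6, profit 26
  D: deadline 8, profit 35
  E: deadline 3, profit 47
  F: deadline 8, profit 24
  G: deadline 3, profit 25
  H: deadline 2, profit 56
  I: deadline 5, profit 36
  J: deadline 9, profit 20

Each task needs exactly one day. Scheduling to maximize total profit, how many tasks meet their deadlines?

By profit: B(d8,74), A(d8,61), H(d2,56), E(d3,47), I(d5,36), D(d8,35), C(d6,26), G(d3,25), F(d8,24), J(d9,20)
B→slot 8; A→slot 7; H→slot 2; E→slot 3; I→slot 5; D→slot 6; C→slot 4; G→slot 1; F skipped; J→slot 9.
9 of 10 scheduled.

9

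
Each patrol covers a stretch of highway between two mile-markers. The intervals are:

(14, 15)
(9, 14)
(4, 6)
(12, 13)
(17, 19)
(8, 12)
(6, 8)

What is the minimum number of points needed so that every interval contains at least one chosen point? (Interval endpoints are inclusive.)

Sort by right endpoint; whenever an interval is uncovered, place a point at its right end.
Sorted: [4,6] [6,8] [8,12] [12,13] [9,14] [14,15] [17,19]
{[4,6],[6,8]} hit by 6; {[8,12],[12,13],[9,14]} hit by 12; {[14,15]} hit by 15; {[17,19]} hit by 19.
Points: 6, 12, 15, 19 (4 total).

4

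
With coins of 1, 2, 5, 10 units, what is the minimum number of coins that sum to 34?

34 − 3×10→4 − 2×2→0
Total coins = 3 + 2 = 5

5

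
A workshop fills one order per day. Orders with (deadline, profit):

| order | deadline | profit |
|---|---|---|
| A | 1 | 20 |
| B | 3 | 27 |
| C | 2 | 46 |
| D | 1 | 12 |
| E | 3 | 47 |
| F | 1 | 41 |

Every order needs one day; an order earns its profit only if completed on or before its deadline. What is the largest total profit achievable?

134

Profit order: E=47 C=46 F=41 B=27 A=20 D=12
Assign: E→slot 3, C→slot 2, F→slot 1, B skipped, A skipped, D skipped.
Slots: [1:F] [2:C] [3:E]
Profit = 41 + 46 + 47 = 134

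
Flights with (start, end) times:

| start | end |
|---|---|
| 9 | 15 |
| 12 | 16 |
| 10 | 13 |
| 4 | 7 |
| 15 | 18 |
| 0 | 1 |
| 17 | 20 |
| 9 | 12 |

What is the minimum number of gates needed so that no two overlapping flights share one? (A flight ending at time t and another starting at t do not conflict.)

starts: [0, 4, 9, 9, 10, 12, 15, 17]
ends:   [1, 7, 12, 13, 15, 16, 18, 20]
s0→1 e1→0 s4→1 e7→0 s9→1 s9→2 s10→3  — peak 3.

3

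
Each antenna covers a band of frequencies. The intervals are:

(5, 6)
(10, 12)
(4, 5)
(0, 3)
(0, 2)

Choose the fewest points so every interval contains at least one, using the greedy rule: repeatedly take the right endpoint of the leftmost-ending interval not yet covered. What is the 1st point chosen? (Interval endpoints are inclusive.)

Process intervals by earliest right end; each time one isn't hit yet, stab at its right endpoint.
Sorted: [0,2] [0,3] [4,5] [5,6] [10,12]
{[0,2],[0,3]} hit by 2; {[4,5],[5,6]} hit by 5; {[10,12]} hit by 12.
Points: 2, 5, 12 (3 total).

2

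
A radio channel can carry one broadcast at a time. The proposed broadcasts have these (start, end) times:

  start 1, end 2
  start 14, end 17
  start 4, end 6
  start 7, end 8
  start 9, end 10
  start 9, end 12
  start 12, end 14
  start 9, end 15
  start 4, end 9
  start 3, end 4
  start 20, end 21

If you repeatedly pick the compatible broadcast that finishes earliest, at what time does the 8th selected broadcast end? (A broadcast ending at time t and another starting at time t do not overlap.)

21

Sort by end time and greedily take each interval whose start is ≥ the last chosen end.
Sorted by end: (1,2)  (3,4)  (4,6)  (7,8)  (4,9)  (9,10)  (9,12)  (12,14)  (9,15)  (14,17)  (20,21)
take (1,2); take (3,4); take (4,6); take (7,8); skip (4,9); take (9,10); take (12,14); take (14,17); take (20,21).
Selected: (1,2) (3,4) (4,6) (7,8) (9,10) (12,14) (14,17) (20,21)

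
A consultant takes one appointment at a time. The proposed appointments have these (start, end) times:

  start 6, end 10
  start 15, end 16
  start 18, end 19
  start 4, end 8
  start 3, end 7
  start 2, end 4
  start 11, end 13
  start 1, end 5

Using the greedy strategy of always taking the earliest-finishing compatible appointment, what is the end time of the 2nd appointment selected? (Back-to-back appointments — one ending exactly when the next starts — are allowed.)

8

By end time: (2,4), (1,5), (3,7), (4,8), (6,10), (11,13), (15,16), (18,19).
Pick (2,4); next start ≥ 4 → (4,8); next start ≥ 8 → (11,13); next start ≥ 13 → (15,16); next start ≥ 16 → (18,19).
Selected: (2,4) (4,8) (11,13) (15,16) (18,19)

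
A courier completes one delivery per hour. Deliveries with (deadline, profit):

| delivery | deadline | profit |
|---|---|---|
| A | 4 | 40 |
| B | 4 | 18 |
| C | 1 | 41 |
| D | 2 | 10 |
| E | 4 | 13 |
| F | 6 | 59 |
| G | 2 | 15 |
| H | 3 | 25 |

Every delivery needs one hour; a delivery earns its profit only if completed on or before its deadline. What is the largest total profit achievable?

Take jobs in profit order; each goes to the latest open slot no later than its deadline.
By profit: F(d6,59), C(d1,41), A(d4,40), H(d3,25), B(d4,18), G(d2,15), E(d4,13), D(d2,10)
F→slot 6; C→slot 1; A→slot 4; H→slot 3; B→slot 2; G skipped; E skipped; D skipped.
Profit = 41 + 18 + 25 + 40 + 59 = 183

183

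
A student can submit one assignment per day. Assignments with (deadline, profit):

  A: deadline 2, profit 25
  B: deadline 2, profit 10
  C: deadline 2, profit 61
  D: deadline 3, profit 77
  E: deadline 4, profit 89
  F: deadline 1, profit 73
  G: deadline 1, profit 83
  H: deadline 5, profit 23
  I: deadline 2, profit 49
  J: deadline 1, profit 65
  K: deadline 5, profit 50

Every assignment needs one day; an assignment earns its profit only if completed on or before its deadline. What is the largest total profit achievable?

Sort by profit descending; place each in the latest free slot ≤ its deadline.
By profit: E(d4,89), G(d1,83), D(d3,77), F(d1,73), J(d1,65), C(d2,61), K(d5,50), I(d2,49), A(d2,25), H(d5,23), B(d2,10)
E→slot 4; G→slot 1; D→slot 3; F skipped; J skipped; C→slot 2; K→slot 5; I skipped; A skipped; H skipped; B skipped.
Profit = 83 + 61 + 77 + 89 + 50 = 360

360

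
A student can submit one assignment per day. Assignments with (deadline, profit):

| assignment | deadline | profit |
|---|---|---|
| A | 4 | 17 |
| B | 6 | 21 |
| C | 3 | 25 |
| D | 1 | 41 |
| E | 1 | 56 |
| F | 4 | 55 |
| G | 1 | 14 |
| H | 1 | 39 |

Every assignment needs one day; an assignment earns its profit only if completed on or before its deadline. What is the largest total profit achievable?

Profit order: E=56 F=55 D=41 H=39 C=25 B=21 A=17 G=14
Assign: E→slot 1, F→slot 4, D skipped, H skipped, C→slot 3, B→slot 6, A→slot 2, G skipped.
Slots: [1:E] [2:A] [3:C] [4:F] [6:B]
Profit = 56 + 17 + 25 + 55 + 21 = 174

174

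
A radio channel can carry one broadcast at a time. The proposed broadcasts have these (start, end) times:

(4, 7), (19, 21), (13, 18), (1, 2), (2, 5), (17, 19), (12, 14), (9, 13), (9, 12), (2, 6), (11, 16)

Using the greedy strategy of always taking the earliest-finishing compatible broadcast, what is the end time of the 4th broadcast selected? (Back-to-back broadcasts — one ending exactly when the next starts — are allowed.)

Sort by end time and greedily take each interval whose start is ≥ the last chosen end.
Sorted by end: (1,2)  (2,5)  (2,6)  (4,7)  (9,12)  (9,13)  (12,14)  (11,16)  (13,18)  (17,19)  (19,21)
take (1,2); take (2,5); skip (2,6); take (9,12); skip (9,13); take (12,14); skip (11,16); skip (13,18); take (17,19); take (19,21).
Selected: (1,2) (2,5) (9,12) (12,14) (17,19) (19,21)

14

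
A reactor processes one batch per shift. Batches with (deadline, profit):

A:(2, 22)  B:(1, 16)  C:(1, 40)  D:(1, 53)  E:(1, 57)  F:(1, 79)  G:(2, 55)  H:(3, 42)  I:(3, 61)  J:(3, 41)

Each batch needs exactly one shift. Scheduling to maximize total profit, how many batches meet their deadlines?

By profit: F(d1,79), I(d3,61), E(d1,57), G(d2,55), D(d1,53), H(d3,42), J(d3,41), C(d1,40), A(d2,22), B(d1,16)
F→slot 1; I→slot 3; E skipped; G→slot 2; D skipped; H skipped; J skipped; C skipped; A skipped; B skipped.
3 of 10 scheduled.

3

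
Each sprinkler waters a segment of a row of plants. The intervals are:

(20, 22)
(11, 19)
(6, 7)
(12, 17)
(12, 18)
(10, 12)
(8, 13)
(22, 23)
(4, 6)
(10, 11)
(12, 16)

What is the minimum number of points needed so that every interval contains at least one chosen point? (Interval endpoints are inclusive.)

4

Sort by right endpoint; whenever an interval is uncovered, place a point at its right end.
By right end: [4,6]  [6,7]  [10,11]  [10,12]  [8,13]  [12,16]  [12,17]  [12,18]  [11,19]  [20,22]  [22,23]
[4,6] uncovered → point at 6; [10,11] uncovered → point at 11; [12,16] uncovered → point at 16; [20,22] uncovered → point at 22.
Points: 6, 11, 16, 22 (4 total).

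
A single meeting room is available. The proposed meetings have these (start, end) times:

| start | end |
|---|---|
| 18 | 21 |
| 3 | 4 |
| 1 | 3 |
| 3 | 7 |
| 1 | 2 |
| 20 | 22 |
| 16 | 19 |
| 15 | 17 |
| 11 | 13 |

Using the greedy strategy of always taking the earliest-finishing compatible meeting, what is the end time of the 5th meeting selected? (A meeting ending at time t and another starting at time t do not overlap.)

Greedy by earliest finish: after sorting by end time, pick each interval compatible with the last pick.
Sorted by end: (1,2)  (1,3)  (3,4)  (3,7)  (11,13)  (15,17)  (16,19)  (18,21)  (20,22)
take (1,2); skip (1,3); take (3,4); skip (3,7); take (11,13); take (15,17); take (18,21).
Selected: (1,2) (3,4) (11,13) (15,17) (18,21)

21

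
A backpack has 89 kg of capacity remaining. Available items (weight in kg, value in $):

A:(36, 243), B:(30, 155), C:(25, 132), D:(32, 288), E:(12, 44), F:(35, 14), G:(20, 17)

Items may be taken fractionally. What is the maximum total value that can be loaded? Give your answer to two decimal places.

641.88

Order: D (288/32=9.00) > A (243/36=6.75) > C (132/25=5.28) > B (155/30=5.17) > E (44/12=3.67) > G (17/20=0.85) > F (14/35=0.40)
Fill: take D (32 @ 288) → take A (36 @ 243) → take 21/25 of C → 110.88; 89/89 used.
Total value = 641.88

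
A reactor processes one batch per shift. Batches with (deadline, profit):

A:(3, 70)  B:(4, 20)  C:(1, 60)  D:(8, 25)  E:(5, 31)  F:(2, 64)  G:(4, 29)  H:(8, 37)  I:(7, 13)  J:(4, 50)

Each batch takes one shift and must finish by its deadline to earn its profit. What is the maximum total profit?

350

Take jobs in profit order; each goes to the latest open slot no later than its deadline.
By profit: A(d3,70), F(d2,64), C(d1,60), J(d4,50), H(d8,37), E(d5,31), G(d4,29), D(d8,25), B(d4,20), I(d7,13)
A→slot 3; F→slot 2; C→slot 1; J→slot 4; H→slot 8; E→slot 5; G skipped; D→slot 7; B skipped; I→slot 6.
Profit = 60 + 64 + 70 + 50 + 31 + 13 + 25 + 37 = 350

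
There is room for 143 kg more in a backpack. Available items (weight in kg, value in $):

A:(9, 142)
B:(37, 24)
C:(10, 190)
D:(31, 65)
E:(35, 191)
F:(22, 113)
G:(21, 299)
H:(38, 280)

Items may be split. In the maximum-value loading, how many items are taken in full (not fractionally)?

Greedy by value/weight ratio, highest first.
Ratios (sorted): C 19.00, A 15.78, G 14.24, H 7.37, E 5.46, F 5.14, D 2.10, B 0.65
take C (10 @ 190); take A (9 @ 142); take G (21 @ 299); take H (38 @ 280); take E (35 @ 191); take F (22 @ 113); take 8/31 of D → 16.77. Capacity used 143/143.
6 item(s) taken whole; one partial (take 8/31 of D).

6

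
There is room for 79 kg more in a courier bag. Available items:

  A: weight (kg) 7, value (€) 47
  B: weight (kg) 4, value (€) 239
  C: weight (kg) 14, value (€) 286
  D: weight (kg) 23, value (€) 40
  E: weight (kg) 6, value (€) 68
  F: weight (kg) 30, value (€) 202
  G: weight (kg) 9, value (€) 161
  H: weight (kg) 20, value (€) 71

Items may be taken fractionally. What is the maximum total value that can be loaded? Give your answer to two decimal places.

Sort by value per unit weight and fill in that order.
Order: B (239/4=59.75) > C (286/14=20.43) > G (161/9=17.89) > E (68/6=11.33) > F (202/30=6.73) > A (47/7=6.71) > H (71/20=3.55) > D (40/23=1.74)
Fill: take B (4 @ 239) → take C (14 @ 286) → take G (9 @ 161) → take E (6 @ 68) → take F (30 @ 202) → take A (7 @ 47) → take 9/20 of H → 31.95; 79/79 used.
Total value = 1034.95

1034.95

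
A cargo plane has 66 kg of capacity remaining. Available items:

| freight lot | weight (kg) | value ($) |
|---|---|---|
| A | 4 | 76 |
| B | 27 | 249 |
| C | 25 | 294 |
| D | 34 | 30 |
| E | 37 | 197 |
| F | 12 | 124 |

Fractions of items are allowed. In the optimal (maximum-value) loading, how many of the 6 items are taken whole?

Ratios (sorted): A 19.00, C 11.76, F 10.33, B 9.22, E 5.32, D 0.88
take A (4 @ 76); take C (25 @ 294); take F (12 @ 124); take 25/27 of B → 230.56. Capacity used 66/66.
3 item(s) taken whole; one partial (take 25/27 of B).

3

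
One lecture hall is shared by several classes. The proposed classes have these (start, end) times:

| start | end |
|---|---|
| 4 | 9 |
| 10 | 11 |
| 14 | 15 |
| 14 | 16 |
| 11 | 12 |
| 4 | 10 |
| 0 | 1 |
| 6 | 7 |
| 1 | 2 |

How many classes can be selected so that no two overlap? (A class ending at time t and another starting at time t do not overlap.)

Order by finish time; keep every interval that doesn't clash with the previous kept one.
Sorted by end: (0,1)  (1,2)  (6,7)  (4,9)  (4,10)  (10,11)  (11,12)  (14,15)  (14,16)
take (0,1); take (1,2); take (6,7); take (10,11); take (11,12); take (14,15).
Selected 6 classes.

6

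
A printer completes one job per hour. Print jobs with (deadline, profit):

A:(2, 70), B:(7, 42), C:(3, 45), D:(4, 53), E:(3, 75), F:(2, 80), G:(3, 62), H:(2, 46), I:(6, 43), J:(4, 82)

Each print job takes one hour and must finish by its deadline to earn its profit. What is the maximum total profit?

392

Take jobs in profit order; each goes to the latest open slot no later than its deadline.
By profit: J(d4,82), F(d2,80), E(d3,75), A(d2,70), G(d3,62), D(d4,53), H(d2,46), C(d3,45), I(d6,43), B(d7,42)
J→slot 4; F→slot 2; E→slot 3; A→slot 1; G skipped; D skipped; H skipped; C skipped; I→slot 6; B→slot 7.
Profit = 70 + 80 + 75 + 82 + 43 + 42 = 392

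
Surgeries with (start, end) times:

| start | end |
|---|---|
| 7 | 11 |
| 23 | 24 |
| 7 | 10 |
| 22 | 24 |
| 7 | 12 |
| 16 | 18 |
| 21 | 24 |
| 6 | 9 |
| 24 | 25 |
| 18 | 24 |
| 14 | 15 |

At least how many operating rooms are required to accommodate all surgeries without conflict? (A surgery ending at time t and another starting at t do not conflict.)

4

Count concurrent intervals with a sweep; the peak is the room count.
starts: [6, 7, 7, 7, 14, 16, 18, 21, 22, 23, 24]
ends:   [9, 10, 11, 12, 15, 18, 24, 24, 24, 24, 25]
s6→1 s7→2 s7→3 s7→4  — peak 4.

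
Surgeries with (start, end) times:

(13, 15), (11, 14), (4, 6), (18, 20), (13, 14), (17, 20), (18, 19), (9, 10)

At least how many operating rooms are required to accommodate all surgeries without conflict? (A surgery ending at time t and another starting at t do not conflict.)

3

The answer is the maximum number of intervals overlapping at any instant.
Events (time:±→running): 4:+→1 6:-→0 9:+→1 10:-→0 11:+→1 13:+→2 13:+→3 … peak 3.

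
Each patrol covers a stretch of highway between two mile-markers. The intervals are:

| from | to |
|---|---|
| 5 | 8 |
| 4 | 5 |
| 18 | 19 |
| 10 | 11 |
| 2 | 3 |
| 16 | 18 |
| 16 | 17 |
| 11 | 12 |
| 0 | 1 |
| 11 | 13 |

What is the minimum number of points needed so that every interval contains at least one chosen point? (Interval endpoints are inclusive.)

By right end: [0,1]  [2,3]  [4,5]  [5,8]  [10,11]  [11,12]  [11,13]  [16,17]  [16,18]  [18,19]
[0,1] uncovered → point at 1; [2,3] uncovered → point at 3; [4,5] uncovered → point at 5; [10,11] uncovered → point at 11; [16,17] uncovered → point at 17; [18,19] uncovered → point at 19.
Points: 1, 3, 5, 11, 17, 19 (6 total).

6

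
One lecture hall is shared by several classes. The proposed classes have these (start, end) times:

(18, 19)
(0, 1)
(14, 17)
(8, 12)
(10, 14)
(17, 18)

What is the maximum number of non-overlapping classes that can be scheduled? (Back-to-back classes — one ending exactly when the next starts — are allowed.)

Order by finish time; keep every interval that doesn't clash with the previous kept one.
By end time: (0,1), (8,12), (10,14), (14,17), (17,18), (18,19).
Pick (0,1); next start ≥ 1 → (8,12); next start ≥ 12 → (14,17); next start ≥ 17 → (17,18); next start ≥ 18 → (18,19).
Selected 5 classes.

5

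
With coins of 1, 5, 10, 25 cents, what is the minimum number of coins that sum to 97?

Use the largest denomination that fits, subtract, and repeat.
97 − 3×25→22 − 2×10→2 − 2×1→0
Total coins = 3 + 2 + 2 = 7

7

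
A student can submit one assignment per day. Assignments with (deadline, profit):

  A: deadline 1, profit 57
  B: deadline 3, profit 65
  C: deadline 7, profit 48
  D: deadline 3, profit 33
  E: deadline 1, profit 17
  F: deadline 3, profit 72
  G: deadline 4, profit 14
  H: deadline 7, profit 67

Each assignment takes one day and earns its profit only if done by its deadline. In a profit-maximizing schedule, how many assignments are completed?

By profit: F(d3,72), H(d7,67), B(d3,65), A(d1,57), C(d7,48), D(d3,33), E(d1,17), G(d4,14)
F→slot 3; H→slot 7; B→slot 2; A→slot 1; C→slot 6; D skipped; E skipped; G→slot 4.
6 of 8 scheduled.

6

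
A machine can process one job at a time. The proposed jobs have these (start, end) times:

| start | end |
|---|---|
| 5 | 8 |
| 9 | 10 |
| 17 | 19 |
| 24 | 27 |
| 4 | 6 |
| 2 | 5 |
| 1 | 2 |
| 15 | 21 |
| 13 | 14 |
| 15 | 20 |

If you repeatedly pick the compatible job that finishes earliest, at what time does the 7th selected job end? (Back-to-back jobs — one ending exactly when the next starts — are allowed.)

Sorted by end: (1,2)  (2,5)  (4,6)  (5,8)  (9,10)  (13,14)  (17,19)  (15,20)  (15,21)  (24,27)
take (1,2); take (2,5); take (5,8); take (9,10); take (13,14); take (17,19); skip (15,21); take (24,27).
Selected: (1,2) (2,5) (5,8) (9,10) (13,14) (17,19) (24,27)

27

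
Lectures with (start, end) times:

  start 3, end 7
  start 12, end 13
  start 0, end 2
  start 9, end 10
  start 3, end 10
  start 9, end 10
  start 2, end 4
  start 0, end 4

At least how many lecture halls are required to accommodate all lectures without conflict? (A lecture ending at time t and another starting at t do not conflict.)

4

Count concurrent intervals with a sweep; the peak is the room count.
starts: [0, 0, 2, 3, 3, 9, 9, 12]
ends:   [2, 4, 4, 7, 10, 10, 10, 13]
s0→1 s0→2 e2→1 s2→2 s3→3 s3→4  — peak 4.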